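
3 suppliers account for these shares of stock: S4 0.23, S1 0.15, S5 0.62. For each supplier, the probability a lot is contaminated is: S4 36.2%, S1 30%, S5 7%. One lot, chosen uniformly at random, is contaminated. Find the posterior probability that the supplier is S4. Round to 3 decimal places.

Compute prior × likelihood for every hypothesis:
  S4: 0.23 × 0.362 = 0.08326
  S1: 0.15 × 0.3 = 0.045
  S5: 0.62 × 0.07 = 0.0434
Normalizing constant = 0.17166.
P(S4 | evidence) = 0.08326 / 0.17166 ≈ 0.485.

0.485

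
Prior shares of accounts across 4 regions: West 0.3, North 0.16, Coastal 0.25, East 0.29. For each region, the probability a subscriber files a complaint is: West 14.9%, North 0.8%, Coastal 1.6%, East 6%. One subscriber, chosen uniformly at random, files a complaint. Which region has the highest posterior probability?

Prior × likelihood for each hypothesis:
  West: 0.3 × 0.149 = 0.0447
  North: 0.16 × 0.008 = 0.00128
  Coastal: 0.25 × 0.016 = 0.004
  East: 0.29 × 0.06 = 0.0174
Normalizing constant = 0.06738.
Largest term belongs to West, so West is most probable.

West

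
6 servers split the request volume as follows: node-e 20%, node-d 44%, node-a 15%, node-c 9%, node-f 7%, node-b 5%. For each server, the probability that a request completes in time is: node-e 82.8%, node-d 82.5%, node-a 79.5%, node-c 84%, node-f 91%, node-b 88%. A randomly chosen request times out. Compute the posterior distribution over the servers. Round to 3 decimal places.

Taking complements, P(timeout | each) = node-e 0.172, node-d 0.175, node-a 0.205, node-c 0.16, node-f 0.09, node-b 0.12.
Prior × likelihood for each hypothesis:
  node-e: 0.2 × 0.172 = 0.0344
  node-d: 0.44 × 0.175 = 0.077
  node-a: 0.15 × 0.205 = 0.03075
  node-c: 0.09 × 0.16 = 0.0144
  node-f: 0.07 × 0.09 = 0.0063
  node-b: 0.05 × 0.12 = 0.006
Sum = 0.16885.
P(node-e | timeout) = 0.0344/0.16885 ≈ 0.204
P(node-d | timeout) = 0.077/0.16885 ≈ 0.456
P(node-a | timeout) = 0.03075/0.16885 ≈ 0.182
P(node-c | timeout) = 0.0144/0.16885 ≈ 0.085
P(node-f | timeout) = 0.0063/0.16885 ≈ 0.037
P(node-b | timeout) = 0.006/0.16885 ≈ 0.036

node-e 0.204, node-d 0.456, node-a 0.182, node-c 0.085, node-f 0.037, node-b 0.036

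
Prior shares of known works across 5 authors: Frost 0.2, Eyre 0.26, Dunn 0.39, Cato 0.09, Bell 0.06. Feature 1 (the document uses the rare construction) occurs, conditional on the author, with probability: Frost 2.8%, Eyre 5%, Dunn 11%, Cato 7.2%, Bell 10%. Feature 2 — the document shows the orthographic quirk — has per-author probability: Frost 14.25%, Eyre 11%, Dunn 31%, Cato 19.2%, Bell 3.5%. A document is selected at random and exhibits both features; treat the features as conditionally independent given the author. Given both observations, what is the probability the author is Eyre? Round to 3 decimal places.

Unnormalized posteriors (prior × likelihood):
  Frost: 0.2 × 0.028 × 0.1425 = 0.000798
  Eyre: 0.26 × 0.05 × 0.11 = 0.00143
  Dunn: 0.39 × 0.11 × 0.31 = 0.013299
  Cato: 0.09 × 0.072 × 0.192 = 0.00124416
  Bell: 0.06 × 0.1 × 0.035 = 0.00021
Total = 0.01698116.
P(Eyre | evidence) = 0.00143 / 0.01698116 ≈ 0.084.

0.084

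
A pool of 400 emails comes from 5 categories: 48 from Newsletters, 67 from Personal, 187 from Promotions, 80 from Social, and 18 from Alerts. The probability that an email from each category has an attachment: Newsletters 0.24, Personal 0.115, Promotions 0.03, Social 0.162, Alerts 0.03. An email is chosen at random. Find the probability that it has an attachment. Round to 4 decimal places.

Compute prior × likelihood for every hypothesis:
  Newsletters: 0.12 × 0.24 = 0.0288
  Personal: 0.1675 × 0.115 = 0.0192625
  Promotions: 0.4675 × 0.03 = 0.014025
  Social: 0.2 × 0.162 = 0.0324
  Alerts: 0.045 × 0.03 = 0.00135
P(attachment) = 0.0288 + 0.0192625 + 0.014025 + 0.0324 + 0.00135 = 0.0958375 → 0.0958.

0.0958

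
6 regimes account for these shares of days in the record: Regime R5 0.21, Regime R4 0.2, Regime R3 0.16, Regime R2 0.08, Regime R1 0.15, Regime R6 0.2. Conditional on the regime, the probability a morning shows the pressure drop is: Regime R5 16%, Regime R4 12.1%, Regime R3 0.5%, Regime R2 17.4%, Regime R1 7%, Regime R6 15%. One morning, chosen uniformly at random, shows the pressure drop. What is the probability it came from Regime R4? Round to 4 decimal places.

Unnormalized posteriors (prior × likelihood):
  Regime R5: 0.21 × 0.16 = 0.0336
  Regime R4: 0.2 × 0.121 = 0.0242
  Regime R3: 0.16 × 0.005 = 0.0008
  Regime R2: 0.08 × 0.174 = 0.01392
  Regime R1: 0.15 × 0.07 = 0.0105
  Regime R6: 0.2 × 0.15 = 0.03
Total = 0.11302.
P(Regime R4 | evidence) = 0.0242 / 0.11302 ≈ 0.2141.

0.2141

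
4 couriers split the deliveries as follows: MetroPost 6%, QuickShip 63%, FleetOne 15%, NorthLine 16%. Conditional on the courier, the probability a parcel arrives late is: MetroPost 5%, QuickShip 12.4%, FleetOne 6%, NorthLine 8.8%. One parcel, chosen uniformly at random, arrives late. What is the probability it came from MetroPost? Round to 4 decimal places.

0.0288

Unnormalized posteriors (prior × likelihood):
  MetroPost: 0.06 × 0.05 = 0.003
  QuickShip: 0.63 × 0.124 = 0.07812
  FleetOne: 0.15 × 0.06 = 0.009
  NorthLine: 0.16 × 0.088 = 0.01408
Sum = 0.1042.
P(MetroPost | evidence) = 0.003 / 0.1042 ≈ 0.0288.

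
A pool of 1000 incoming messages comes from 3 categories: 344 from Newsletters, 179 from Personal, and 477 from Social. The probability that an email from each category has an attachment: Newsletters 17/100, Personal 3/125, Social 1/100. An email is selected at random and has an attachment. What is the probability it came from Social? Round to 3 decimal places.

0.071

Compute prior × likelihood for every hypothesis:
  Newsletters: 0.344 × 0.17 = 0.05848
  Personal: 0.179 × 0.024 = 0.004296
  Social: 0.477 × 0.01 = 0.00477
Sum = 0.067546.
P(Social | evidence) = 0.00477 / 0.067546 ≈ 0.071.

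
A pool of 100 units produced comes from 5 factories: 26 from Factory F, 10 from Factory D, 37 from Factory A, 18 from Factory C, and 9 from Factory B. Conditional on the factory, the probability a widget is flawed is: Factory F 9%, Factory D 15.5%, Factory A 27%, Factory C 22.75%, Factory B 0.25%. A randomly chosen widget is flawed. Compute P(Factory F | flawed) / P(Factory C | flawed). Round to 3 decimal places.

0.571

Compute prior × likelihood for every hypothesis:
  Factory F: 0.26 × 0.09 = 0.0234
  Factory D: 0.1 × 0.155 = 0.0155
  Factory A: 0.37 × 0.27 = 0.0999
  Factory C: 0.18 × 0.2275 = 0.04095
  Factory B: 0.09 × 0.0025 = 0.000225
Normalizing constant = 0.179975.
The ratio is 0.0234 / 0.04095 (the normalizer cancels) = 0.571.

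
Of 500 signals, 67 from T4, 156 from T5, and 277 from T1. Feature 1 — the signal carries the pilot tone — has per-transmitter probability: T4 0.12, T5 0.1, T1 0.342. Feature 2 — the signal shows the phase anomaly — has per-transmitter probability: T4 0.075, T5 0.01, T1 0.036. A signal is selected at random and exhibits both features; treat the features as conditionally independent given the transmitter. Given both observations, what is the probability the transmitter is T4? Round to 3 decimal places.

0.145

Unnormalized posteriors (prior × likelihood):
  T4: 0.134 × 0.12 × 0.075 = 0.001206
  T5: 0.312 × 0.1 × 0.01 = 0.000312
  T1: 0.554 × 0.342 × 0.036 = 0.006820848
Normalizing constant = 0.008338848.
P(T4 | evidence) = 0.001206 / 0.008338848 ≈ 0.145.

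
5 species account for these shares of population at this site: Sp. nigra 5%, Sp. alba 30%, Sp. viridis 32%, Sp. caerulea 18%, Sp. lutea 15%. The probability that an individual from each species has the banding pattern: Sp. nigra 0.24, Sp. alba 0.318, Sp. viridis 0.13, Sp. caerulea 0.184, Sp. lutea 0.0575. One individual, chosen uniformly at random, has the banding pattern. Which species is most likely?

Sp. alba

Unnormalized posteriors (prior × likelihood):
  Sp. nigra: 0.05 × 0.24 = 0.012
  Sp. alba: 0.3 × 0.318 = 0.0954
  Sp. viridis: 0.32 × 0.13 = 0.0416
  Sp. caerulea: 0.18 × 0.184 = 0.03312
  Sp. lutea: 0.15 × 0.0575 = 0.008625
Total = 0.190745.
Largest term belongs to Sp. alba, so Sp. alba is most probable.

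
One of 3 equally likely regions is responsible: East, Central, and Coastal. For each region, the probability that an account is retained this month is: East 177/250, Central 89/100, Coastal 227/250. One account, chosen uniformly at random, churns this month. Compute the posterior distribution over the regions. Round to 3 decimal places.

East 0.591, Central 0.223, Coastal 0.186

Taking complements, P(churn | each) = East 0.292, Central 0.11, Coastal 0.092.
With a uniform prior (1/3 each), posterior ∝ likelihood:
  East: 0.292
  Central: 0.11
  Coastal: 0.092
Total = 0.494.
P(East | churn) = 0.292/0.494 ≈ 0.591
P(Central | churn) = 0.11/0.494 ≈ 0.223
P(Coastal | churn) = 0.092/0.494 ≈ 0.186
(Check: 0.591+0.223+0.186 = 1.000.)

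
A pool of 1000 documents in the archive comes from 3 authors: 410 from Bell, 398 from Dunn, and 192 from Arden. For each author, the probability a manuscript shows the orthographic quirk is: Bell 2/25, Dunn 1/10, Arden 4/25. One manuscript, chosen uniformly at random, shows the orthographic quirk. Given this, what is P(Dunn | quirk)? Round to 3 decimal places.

Prior × likelihood for each hypothesis:
  Bell: 0.41 × 0.08 = 0.0328
  Dunn: 0.398 × 0.1 = 0.0398
  Arden: 0.192 × 0.16 = 0.03072
Sum = 0.10332.
P(Dunn | evidence) = 0.0398 / 0.10332 ≈ 0.385.

0.385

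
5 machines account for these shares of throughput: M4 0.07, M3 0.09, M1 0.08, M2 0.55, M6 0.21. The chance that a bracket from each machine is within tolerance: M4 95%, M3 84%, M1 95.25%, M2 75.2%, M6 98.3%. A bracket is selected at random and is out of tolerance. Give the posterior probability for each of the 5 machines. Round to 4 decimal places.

M4 0.0216, M3 0.0891, M1 0.0235, M2 0.8437, M6 0.0221

Taking complements, P(oversize | each) = M4 0.05, M3 0.16, M1 0.0475, M2 0.248, M6 0.017.
By Bayes' rule, posterior ∝ prior × likelihood:
  M4: 0.07 × 0.05 = 0.0035
  M3: 0.09 × 0.16 = 0.0144
  M1: 0.08 × 0.0475 = 0.0038
  M2: 0.55 × 0.248 = 0.1364
  M6: 0.21 × 0.017 = 0.00357
Total = 0.16167.
P(M4 | oversize) = 0.0035/0.16167 ≈ 0.0216
P(M3 | oversize) = 0.0144/0.16167 ≈ 0.0891
P(M1 | oversize) = 0.0038/0.16167 ≈ 0.0235
P(M2 | oversize) = 0.1364/0.16167 ≈ 0.8437
P(M6 | oversize) = 0.00357/0.16167 ≈ 0.0221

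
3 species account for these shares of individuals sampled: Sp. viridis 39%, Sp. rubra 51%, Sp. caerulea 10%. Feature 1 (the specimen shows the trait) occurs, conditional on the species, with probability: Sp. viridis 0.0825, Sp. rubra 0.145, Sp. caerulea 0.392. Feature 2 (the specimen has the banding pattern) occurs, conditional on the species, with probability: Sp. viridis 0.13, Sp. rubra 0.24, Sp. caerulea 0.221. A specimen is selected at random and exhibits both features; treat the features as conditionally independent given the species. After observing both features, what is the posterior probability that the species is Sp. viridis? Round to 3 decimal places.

Unnormalized posteriors (prior × likelihood):
  Sp. viridis: 0.39 × 0.0825 × 0.13 = 0.00418275
  Sp. rubra: 0.51 × 0.145 × 0.24 = 0.017748
  Sp. caerulea: 0.1 × 0.392 × 0.221 = 0.0086632
Total = 0.03059395.
P(Sp. viridis | evidence) = 0.00418275 / 0.03059395 ≈ 0.137.

0.137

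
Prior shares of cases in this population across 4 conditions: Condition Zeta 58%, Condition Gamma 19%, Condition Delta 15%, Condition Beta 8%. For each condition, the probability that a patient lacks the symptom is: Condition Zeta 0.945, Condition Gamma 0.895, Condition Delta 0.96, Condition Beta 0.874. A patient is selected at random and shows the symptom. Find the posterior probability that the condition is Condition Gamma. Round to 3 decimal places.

0.294

Taking complements, P(symptomatic | each) = Condition Zeta 0.055, Condition Gamma 0.105, Condition Delta 0.04, Condition Beta 0.126.
Prior × likelihood for each hypothesis:
  Condition Zeta: 0.58 × 0.055 = 0.0319
  Condition Gamma: 0.19 × 0.105 = 0.01995
  Condition Delta: 0.15 × 0.04 = 0.006
  Condition Beta: 0.08 × 0.126 = 0.01008
Normalizing constant = 0.06793.
P(Condition Gamma | evidence) = 0.01995 / 0.06793 ≈ 0.294.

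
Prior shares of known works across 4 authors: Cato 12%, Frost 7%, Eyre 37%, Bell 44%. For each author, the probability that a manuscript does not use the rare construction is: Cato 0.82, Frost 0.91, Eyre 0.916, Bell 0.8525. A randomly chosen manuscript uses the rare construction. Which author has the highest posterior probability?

Bell

Taking complements, P(rare-form | each) = Cato 0.18, Frost 0.09, Eyre 0.084, Bell 0.1475.
Unnormalized posteriors (prior × likelihood):
  Cato: 0.12 × 0.18 = 0.0216
  Frost: 0.07 × 0.09 = 0.0063
  Eyre: 0.37 × 0.084 = 0.03108
  Bell: 0.44 × 0.1475 = 0.0649
Normalizing constant = 0.12388.
Largest term belongs to Bell, so Bell is most probable.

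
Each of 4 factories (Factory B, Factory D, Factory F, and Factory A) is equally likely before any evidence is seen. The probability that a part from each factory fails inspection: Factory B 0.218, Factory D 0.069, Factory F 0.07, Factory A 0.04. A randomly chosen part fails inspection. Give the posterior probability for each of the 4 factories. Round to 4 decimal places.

With a uniform prior (1/4 each), posterior ∝ likelihood:
  Factory B: 0.218
  Factory D: 0.069
  Factory F: 0.07
  Factory A: 0.04
Total = 0.397.
P(Factory B | nonconforming) = 0.218/0.397 ≈ 0.5491
P(Factory D | nonconforming) = 0.069/0.397 ≈ 0.1738
P(Factory F | nonconforming) = 0.07/0.397 ≈ 0.1763
P(Factory A | nonconforming) = 0.04/0.397 ≈ 0.1008
(Check: 0.5491+0.1738+0.1763+0.1008 = 1.0000.)

Factory B 0.5491, Factory D 0.1738, Factory F 0.1763, Factory A 0.1008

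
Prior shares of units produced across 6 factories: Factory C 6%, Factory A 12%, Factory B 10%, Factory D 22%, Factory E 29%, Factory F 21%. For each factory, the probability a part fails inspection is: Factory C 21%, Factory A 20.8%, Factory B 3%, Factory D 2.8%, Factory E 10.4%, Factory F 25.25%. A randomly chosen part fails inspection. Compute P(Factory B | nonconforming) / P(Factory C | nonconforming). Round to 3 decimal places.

0.238

Compute prior × likelihood for every hypothesis:
  Factory C: 0.06 × 0.21 = 0.0126
  Factory A: 0.12 × 0.208 = 0.02496
  Factory B: 0.1 × 0.03 = 0.003
  Factory D: 0.22 × 0.028 = 0.00616
  Factory E: 0.29 × 0.104 = 0.03016
  Factory F: 0.21 × 0.2525 = 0.053025
Normalizing constant = 0.129905.
The ratio is 0.003 / 0.0126 (the normalizer cancels) = 0.238.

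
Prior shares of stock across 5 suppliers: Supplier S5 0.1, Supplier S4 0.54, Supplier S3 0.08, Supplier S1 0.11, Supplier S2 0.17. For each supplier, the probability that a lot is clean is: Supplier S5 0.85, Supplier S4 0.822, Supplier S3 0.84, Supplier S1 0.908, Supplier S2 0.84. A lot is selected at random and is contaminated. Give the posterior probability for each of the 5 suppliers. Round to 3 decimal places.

Supplier S5 0.093, Supplier S4 0.596, Supplier S3 0.079, Supplier S1 0.063, Supplier S2 0.169

Taking complements, P(contaminated | each) = Supplier S5 0.15, Supplier S4 0.178, Supplier S3 0.16, Supplier S1 0.092, Supplier S2 0.16.
Compute prior × likelihood for every hypothesis:
  Supplier S5: 0.1 × 0.15 = 0.015
  Supplier S4: 0.54 × 0.178 = 0.09612
  Supplier S3: 0.08 × 0.16 = 0.0128
  Supplier S1: 0.11 × 0.092 = 0.01012
  Supplier S2: 0.17 × 0.16 = 0.0272
Sum = 0.16124.
P(Supplier S5 | contaminated) = 0.015/0.16124 ≈ 0.093
P(Supplier S4 | contaminated) = 0.09612/0.16124 ≈ 0.596
P(Supplier S3 | contaminated) = 0.0128/0.16124 ≈ 0.079
P(Supplier S1 | contaminated) = 0.01012/0.16124 ≈ 0.063
P(Supplier S2 | contaminated) = 0.0272/0.16124 ≈ 0.169
(Check: 0.093+0.596+0.079+0.063+0.169 = 1.000.)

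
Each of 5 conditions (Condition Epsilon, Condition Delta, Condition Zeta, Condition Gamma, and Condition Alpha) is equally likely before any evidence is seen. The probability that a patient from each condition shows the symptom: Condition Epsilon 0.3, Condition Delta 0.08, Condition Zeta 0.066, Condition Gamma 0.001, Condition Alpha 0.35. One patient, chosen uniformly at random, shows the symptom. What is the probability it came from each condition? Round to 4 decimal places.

Condition Epsilon 0.3764, Condition Delta 0.1004, Condition Zeta 0.0828, Condition Gamma 0.0013, Condition Alpha 0.4391

With a uniform prior (1/5 each), posterior ∝ likelihood:
  Condition Epsilon: 0.3
  Condition Delta: 0.08
  Condition Zeta: 0.066
  Condition Gamma: 0.001
  Condition Alpha: 0.35
Sum = 0.797.
P(Condition Epsilon | symptomatic) = 0.3/0.797 ≈ 0.3764
P(Condition Delta | symptomatic) = 0.08/0.797 ≈ 0.1004
P(Condition Zeta | symptomatic) = 0.066/0.797 ≈ 0.0828
P(Condition Gamma | symptomatic) = 0.001/0.797 ≈ 0.0013
P(Condition Alpha | symptomatic) = 0.35/0.797 ≈ 0.4391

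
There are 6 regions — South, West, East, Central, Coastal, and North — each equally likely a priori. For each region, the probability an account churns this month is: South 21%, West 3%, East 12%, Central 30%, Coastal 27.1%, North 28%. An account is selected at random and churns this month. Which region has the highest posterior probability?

Central

With a uniform prior (1/6 each), posterior ∝ likelihood:
  South: 0.21
  West: 0.03
  East: 0.12
  Central: 0.3
  Coastal: 0.271
  North: 0.28
Normalizing constant = 1.211.
Largest term belongs to Central, so Central is most probable.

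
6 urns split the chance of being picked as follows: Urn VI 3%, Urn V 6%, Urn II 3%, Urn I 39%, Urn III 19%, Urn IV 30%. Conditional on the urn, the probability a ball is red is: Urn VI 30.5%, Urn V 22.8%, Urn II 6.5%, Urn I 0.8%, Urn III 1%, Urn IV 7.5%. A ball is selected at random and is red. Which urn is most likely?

Prior × likelihood for each hypothesis:
  Urn VI: 0.03 × 0.305 = 0.00915
  Urn V: 0.06 × 0.228 = 0.01368
  Urn II: 0.03 × 0.065 = 0.00195
  Urn I: 0.39 × 0.008 = 0.00312
  Urn III: 0.19 × 0.01 = 0.0019
  Urn IV: 0.3 × 0.075 = 0.0225
Sum = 0.0523.
Largest term belongs to Urn IV, so Urn IV is most probable.

Urn IV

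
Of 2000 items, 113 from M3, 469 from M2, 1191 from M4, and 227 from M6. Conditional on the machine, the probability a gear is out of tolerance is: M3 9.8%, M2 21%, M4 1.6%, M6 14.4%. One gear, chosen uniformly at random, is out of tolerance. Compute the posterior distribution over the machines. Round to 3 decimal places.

M3 0.069, M2 0.611, M4 0.118, M6 0.203

Prior × likelihood for each hypothesis:
  M3: 0.0565 × 0.098 = 0.005537
  M2: 0.2345 × 0.21 = 0.049245
  M4: 0.5955 × 0.016 = 0.009528
  M6: 0.1135 × 0.144 = 0.016344
Sum = 0.080654.
P(M3 | oversize) = 0.005537/0.080654 ≈ 0.069
P(M2 | oversize) = 0.049245/0.080654 ≈ 0.611
P(M4 | oversize) = 0.009528/0.080654 ≈ 0.118
P(M6 | oversize) = 0.016344/0.080654 ≈ 0.203
(Check: 0.069+0.611+0.118+0.203 = 1.001.)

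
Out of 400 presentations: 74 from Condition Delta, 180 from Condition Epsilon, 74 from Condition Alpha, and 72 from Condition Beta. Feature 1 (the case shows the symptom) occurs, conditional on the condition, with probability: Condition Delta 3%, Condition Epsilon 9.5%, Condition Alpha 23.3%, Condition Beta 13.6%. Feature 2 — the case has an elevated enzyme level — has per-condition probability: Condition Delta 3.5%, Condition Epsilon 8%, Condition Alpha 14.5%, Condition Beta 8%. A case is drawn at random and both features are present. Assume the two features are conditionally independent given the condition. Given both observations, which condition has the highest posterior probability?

Condition Alpha

Unnormalized posteriors (prior × likelihood):
  Condition Delta: 0.185 × 0.03 × 0.035 = 0.00019425
  Condition Epsilon: 0.45 × 0.095 × 0.08 = 0.00342
  Condition Alpha: 0.185 × 0.233 × 0.145 = 0.006250225
  Condition Beta: 0.18 × 0.136 × 0.08 = 0.0019584
Normalizing constant = 0.011822875.
Largest term belongs to Condition Alpha, so Condition Alpha is most probable.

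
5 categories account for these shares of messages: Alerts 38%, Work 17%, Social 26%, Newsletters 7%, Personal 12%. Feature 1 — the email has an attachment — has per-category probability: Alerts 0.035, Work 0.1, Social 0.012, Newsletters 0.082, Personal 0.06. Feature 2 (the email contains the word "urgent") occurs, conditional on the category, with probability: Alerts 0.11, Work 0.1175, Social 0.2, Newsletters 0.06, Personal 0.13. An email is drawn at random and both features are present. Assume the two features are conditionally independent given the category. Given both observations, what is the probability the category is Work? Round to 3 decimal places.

Unnormalized posteriors (prior × likelihood):
  Alerts: 0.38 × 0.035 × 0.11 = 0.001463
  Work: 0.17 × 0.1 × 0.1175 = 0.0019975
  Social: 0.26 × 0.012 × 0.2 = 0.000624
  Newsletters: 0.07 × 0.082 × 0.06 = 0.0003444
  Personal: 0.12 × 0.06 × 0.13 = 0.000936
Sum = 0.0053649.
P(Work | evidence) = 0.0019975 / 0.0053649 ≈ 0.372.

0.372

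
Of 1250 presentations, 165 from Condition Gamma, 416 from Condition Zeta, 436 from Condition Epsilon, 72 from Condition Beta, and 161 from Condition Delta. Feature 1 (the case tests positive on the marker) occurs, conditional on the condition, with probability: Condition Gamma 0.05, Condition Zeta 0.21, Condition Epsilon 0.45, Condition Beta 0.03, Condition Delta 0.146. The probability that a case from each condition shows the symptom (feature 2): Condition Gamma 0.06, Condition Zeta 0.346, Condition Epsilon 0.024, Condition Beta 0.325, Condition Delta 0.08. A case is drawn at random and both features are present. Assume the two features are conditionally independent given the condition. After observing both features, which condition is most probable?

Condition Zeta

Prior × likelihood for each hypothesis:
  Condition Gamma: 0.132 × 0.05 × 0.06 = 0.000396
  Condition Zeta: 0.3328 × 0.21 × 0.346 = 0.024181248
  Condition Epsilon: 0.3488 × 0.45 × 0.024 = 0.00376704
  Condition Beta: 0.0576 × 0.03 × 0.325 = 0.0005616
  Condition Delta: 0.1288 × 0.146 × 0.08 = 0.001504384
Sum = 0.030410272.
Largest term belongs to Condition Zeta, so Condition Zeta is most probable.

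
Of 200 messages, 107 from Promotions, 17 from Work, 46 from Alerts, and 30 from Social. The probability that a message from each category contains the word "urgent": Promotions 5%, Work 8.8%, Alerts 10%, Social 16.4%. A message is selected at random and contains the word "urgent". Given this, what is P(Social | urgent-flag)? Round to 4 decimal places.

Prior × likelihood for each hypothesis:
  Promotions: 0.535 × 0.05 = 0.02675
  Work: 0.085 × 0.088 = 0.00748
  Alerts: 0.23 × 0.1 = 0.023
  Social: 0.15 × 0.164 = 0.0246
Normalizing constant = 0.08183.
P(Social | evidence) = 0.0246 / 0.08183 ≈ 0.3006.

0.3006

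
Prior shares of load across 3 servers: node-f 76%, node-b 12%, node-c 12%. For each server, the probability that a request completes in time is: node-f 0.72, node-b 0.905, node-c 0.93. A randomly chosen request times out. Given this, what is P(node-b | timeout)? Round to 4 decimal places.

Taking complements, P(timeout | each) = node-f 0.28, node-b 0.095, node-c 0.07.
Prior × likelihood for each hypothesis:
  node-f: 0.76 × 0.28 = 0.2128
  node-b: 0.12 × 0.095 = 0.0114
  node-c: 0.12 × 0.07 = 0.0084
Sum = 0.2326.
P(node-b | evidence) = 0.0114 / 0.2326 ≈ 0.0490.

0.0490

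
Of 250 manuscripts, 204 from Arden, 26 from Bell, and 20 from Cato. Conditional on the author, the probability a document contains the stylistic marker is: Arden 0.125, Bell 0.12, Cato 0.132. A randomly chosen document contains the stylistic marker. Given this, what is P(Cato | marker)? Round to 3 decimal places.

By Bayes' rule, posterior ∝ prior × likelihood:
  Arden: 0.816 × 0.125 = 0.102
  Bell: 0.104 × 0.12 = 0.01248
  Cato: 0.08 × 0.132 = 0.01056
Total = 0.12504.
P(Cato | evidence) = 0.01056 / 0.12504 ≈ 0.084.

0.084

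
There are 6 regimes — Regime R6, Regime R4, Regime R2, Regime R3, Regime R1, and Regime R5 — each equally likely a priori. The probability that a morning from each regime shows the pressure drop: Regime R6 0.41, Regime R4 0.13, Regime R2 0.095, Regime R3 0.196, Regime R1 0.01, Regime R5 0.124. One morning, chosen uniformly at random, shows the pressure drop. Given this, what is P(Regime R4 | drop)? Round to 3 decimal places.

0.135

Since the prior is uniform, the posterior is proportional to the likelihood:
  Regime R6: 0.41
  Regime R4: 0.13
  Regime R2: 0.095
  Regime R3: 0.196
  Regime R1: 0.01
  Regime R5: 0.124
Normalizing constant = 0.965.
P(Regime R4 | evidence) = 0.13 / 0.965 ≈ 0.135.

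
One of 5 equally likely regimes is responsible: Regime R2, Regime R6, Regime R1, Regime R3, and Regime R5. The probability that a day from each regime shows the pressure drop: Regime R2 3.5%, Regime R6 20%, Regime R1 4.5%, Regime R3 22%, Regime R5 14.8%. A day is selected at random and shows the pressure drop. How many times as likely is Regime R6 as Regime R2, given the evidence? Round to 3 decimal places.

With a uniform prior (1/5 each), posterior ∝ likelihood:
  Regime R2: 0.035
  Regime R6: 0.2
  Regime R1: 0.045
  Regime R3: 0.22
  Regime R5: 0.148
Sum = 0.648.
The ratio is 0.2 / 0.035 (the normalizer cancels) = 5.714.

5.714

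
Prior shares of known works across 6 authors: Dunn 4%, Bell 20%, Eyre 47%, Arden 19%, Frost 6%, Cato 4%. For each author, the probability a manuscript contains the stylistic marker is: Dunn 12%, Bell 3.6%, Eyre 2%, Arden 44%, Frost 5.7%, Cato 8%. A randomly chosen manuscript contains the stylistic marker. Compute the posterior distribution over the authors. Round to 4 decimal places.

Dunn 0.0430, Bell 0.0645, Eyre 0.0842, Arden 0.7490, Frost 0.0306, Cato 0.0287

Unnormalized posteriors (prior × likelihood):
  Dunn: 0.04 × 0.12 = 0.0048
  Bell: 0.2 × 0.036 = 0.0072
  Eyre: 0.47 × 0.02 = 0.0094
  Arden: 0.19 × 0.44 = 0.0836
  Frost: 0.06 × 0.057 = 0.00342
  Cato: 0.04 × 0.08 = 0.0032
Sum = 0.11162.
P(Dunn | marker) = 0.0048/0.11162 ≈ 0.0430
P(Bell | marker) = 0.0072/0.11162 ≈ 0.0645
P(Eyre | marker) = 0.0094/0.11162 ≈ 0.0842
P(Arden | marker) = 0.0836/0.11162 ≈ 0.7490
P(Frost | marker) = 0.00342/0.11162 ≈ 0.0306
P(Cato | marker) = 0.0032/0.11162 ≈ 0.0287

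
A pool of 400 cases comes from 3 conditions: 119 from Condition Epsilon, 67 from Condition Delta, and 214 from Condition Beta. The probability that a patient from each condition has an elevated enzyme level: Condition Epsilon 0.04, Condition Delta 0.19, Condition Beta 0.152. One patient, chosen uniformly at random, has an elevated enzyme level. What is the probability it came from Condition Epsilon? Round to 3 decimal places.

Unnormalized posteriors (prior × likelihood):
  Condition Epsilon: 0.2975 × 0.04 = 0.0119
  Condition Delta: 0.1675 × 0.19 = 0.031825
  Condition Beta: 0.535 × 0.152 = 0.08132
Normalizing constant = 0.125045.
P(Condition Epsilon | evidence) = 0.0119 / 0.125045 ≈ 0.095.

0.095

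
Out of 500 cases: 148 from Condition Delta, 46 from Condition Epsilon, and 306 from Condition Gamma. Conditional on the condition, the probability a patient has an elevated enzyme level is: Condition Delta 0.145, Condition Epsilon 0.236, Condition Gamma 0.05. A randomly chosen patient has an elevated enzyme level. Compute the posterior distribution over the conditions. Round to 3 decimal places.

Condition Delta 0.451, Condition Epsilon 0.228, Condition Gamma 0.321

Unnormalized posteriors (prior × likelihood):
  Condition Delta: 0.296 × 0.145 = 0.04292
  Condition Epsilon: 0.092 × 0.236 = 0.021712
  Condition Gamma: 0.612 × 0.05 = 0.0306
Total = 0.095232.
P(Condition Delta | elevated) = 0.04292/0.095232 ≈ 0.451
P(Condition Epsilon | elevated) = 0.021712/0.095232 ≈ 0.228
P(Condition Gamma | elevated) = 0.0306/0.095232 ≈ 0.321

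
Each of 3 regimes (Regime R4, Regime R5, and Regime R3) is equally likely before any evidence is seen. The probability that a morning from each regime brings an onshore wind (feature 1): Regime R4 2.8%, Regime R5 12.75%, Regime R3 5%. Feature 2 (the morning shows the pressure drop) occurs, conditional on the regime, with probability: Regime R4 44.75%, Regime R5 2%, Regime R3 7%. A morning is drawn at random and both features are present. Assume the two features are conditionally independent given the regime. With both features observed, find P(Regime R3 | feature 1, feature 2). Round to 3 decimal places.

0.188

Since the prior is uniform, the posterior is proportional to the likelihood:
  Regime R4: 0.028 × 0.4475 = 0.01253
  Regime R5: 0.1275 × 0.02 = 0.00255
  Regime R3: 0.05 × 0.07 = 0.0035
Sum = 0.01858.
P(Regime R3 | evidence) = 0.0035 / 0.01858 ≈ 0.188.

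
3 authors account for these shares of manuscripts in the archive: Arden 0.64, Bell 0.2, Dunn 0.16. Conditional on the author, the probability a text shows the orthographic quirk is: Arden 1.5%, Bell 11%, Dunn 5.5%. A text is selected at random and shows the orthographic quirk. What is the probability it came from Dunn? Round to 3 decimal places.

By Bayes' rule, posterior ∝ prior × likelihood:
  Arden: 0.64 × 0.015 = 0.0096
  Bell: 0.2 × 0.11 = 0.022
  Dunn: 0.16 × 0.055 = 0.0088
Sum = 0.0404.
P(Dunn | evidence) = 0.0088 / 0.0404 ≈ 0.218.

0.218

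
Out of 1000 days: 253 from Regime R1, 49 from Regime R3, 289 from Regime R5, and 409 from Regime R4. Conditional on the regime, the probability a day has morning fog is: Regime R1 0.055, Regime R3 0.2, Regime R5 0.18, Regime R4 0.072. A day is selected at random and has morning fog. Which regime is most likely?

By Bayes' rule, posterior ∝ prior × likelihood:
  Regime R1: 0.253 × 0.055 = 0.013915
  Regime R3: 0.049 × 0.2 = 0.0098
  Regime R5: 0.289 × 0.18 = 0.05202
  Regime R4: 0.409 × 0.072 = 0.029448
Sum = 0.105183.
Largest term belongs to Regime R5, so Regime R5 is most probable.

Regime R5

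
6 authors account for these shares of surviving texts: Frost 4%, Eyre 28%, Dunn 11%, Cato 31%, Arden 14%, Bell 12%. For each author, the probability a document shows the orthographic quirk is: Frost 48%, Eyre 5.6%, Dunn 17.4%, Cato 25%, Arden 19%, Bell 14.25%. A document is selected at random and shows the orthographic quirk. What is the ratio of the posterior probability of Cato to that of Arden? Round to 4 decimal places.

2.9135

By Bayes' rule, posterior ∝ prior × likelihood:
  Frost: 0.04 × 0.48 = 0.0192
  Eyre: 0.28 × 0.056 = 0.01568
  Dunn: 0.11 × 0.174 = 0.01914
  Cato: 0.31 × 0.25 = 0.0775
  Arden: 0.14 × 0.19 = 0.0266
  Bell: 0.12 × 0.1425 = 0.0171
Sum = 0.17522.
The ratio is 0.0775 / 0.0266 (the normalizer cancels) = 2.9135.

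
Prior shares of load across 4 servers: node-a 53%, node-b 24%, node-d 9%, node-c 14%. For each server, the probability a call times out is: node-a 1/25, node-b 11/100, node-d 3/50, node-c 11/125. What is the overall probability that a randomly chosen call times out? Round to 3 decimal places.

Compute prior × likelihood for every hypothesis:
  node-a: 0.53 × 0.04 = 0.0212
  node-b: 0.24 × 0.11 = 0.0264
  node-d: 0.09 × 0.06 = 0.0054
  node-c: 0.14 × 0.088 = 0.01232
P(timeout) = 0.0212 + 0.0264 + 0.0054 + 0.01232 = 0.06532 → 0.065.

0.065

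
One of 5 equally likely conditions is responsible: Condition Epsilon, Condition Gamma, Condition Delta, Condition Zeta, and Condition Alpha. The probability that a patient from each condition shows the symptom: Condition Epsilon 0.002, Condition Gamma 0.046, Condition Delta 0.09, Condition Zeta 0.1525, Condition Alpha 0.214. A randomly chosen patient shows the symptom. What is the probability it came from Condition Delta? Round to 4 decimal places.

Since the prior is uniform, the posterior is proportional to the likelihood:
  Condition Epsilon: 0.002
  Condition Gamma: 0.046
  Condition Delta: 0.09
  Condition Zeta: 0.1525
  Condition Alpha: 0.214
Normalizing constant = 0.5045.
P(Condition Delta | evidence) = 0.09 / 0.5045 ≈ 0.1784.

0.1784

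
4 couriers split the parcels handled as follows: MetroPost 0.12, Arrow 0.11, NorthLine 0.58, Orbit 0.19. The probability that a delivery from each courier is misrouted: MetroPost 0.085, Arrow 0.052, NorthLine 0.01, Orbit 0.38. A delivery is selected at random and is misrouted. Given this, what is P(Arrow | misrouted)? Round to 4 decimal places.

0.0609

Prior × likelihood for each hypothesis:
  MetroPost: 0.12 × 0.085 = 0.0102
  Arrow: 0.11 × 0.052 = 0.00572
  NorthLine: 0.58 × 0.01 = 0.0058
  Orbit: 0.19 × 0.38 = 0.0722
Sum = 0.09392.
P(Arrow | evidence) = 0.00572 / 0.09392 ≈ 0.0609.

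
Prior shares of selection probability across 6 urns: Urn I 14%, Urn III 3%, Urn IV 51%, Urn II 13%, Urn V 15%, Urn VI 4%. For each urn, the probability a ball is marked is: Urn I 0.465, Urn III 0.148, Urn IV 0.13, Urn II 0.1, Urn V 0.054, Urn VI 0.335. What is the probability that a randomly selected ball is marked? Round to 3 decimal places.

0.170

By Bayes' rule, posterior ∝ prior × likelihood:
  Urn I: 0.14 × 0.465 = 0.0651
  Urn III: 0.03 × 0.148 = 0.00444
  Urn IV: 0.51 × 0.13 = 0.0663
  Urn II: 0.13 × 0.1 = 0.013
  Urn V: 0.15 × 0.054 = 0.0081
  Urn VI: 0.04 × 0.335 = 0.0134
P(marked) = 0.0651 + 0.00444 + 0.0663 + 0.013 + 0.0081 + 0.0134 = 0.17034 → 0.170.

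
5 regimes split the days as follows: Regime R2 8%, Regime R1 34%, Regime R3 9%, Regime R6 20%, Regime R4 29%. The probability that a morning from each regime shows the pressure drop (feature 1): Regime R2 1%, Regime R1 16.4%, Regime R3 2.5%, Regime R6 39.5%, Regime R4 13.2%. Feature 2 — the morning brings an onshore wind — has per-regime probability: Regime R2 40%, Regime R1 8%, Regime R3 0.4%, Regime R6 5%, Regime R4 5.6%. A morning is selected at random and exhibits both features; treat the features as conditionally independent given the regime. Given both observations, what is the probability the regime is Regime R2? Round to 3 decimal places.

0.029

Prior × likelihood for each hypothesis:
  Regime R2: 0.08 × 0.01 × 0.4 = 0.00032
  Regime R1: 0.34 × 0.164 × 0.08 = 0.0044608
  Regime R3: 0.09 × 0.025 × 0.004 = 0.000009
  Regime R6: 0.2 × 0.395 × 0.05 = 0.00395
  Regime R4: 0.29 × 0.132 × 0.056 = 0.00214368
Total = 0.01088348.
P(Regime R2 | evidence) = 0.00032 / 0.01088348 ≈ 0.029.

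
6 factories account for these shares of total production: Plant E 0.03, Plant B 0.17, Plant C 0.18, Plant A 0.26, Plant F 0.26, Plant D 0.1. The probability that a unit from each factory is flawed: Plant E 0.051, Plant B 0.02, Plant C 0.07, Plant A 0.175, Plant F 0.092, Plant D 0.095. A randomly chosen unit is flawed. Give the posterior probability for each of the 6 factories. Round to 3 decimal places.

Compute prior × likelihood for every hypothesis:
  Plant E: 0.03 × 0.051 = 0.00153
  Plant B: 0.17 × 0.02 = 0.0034
  Plant C: 0.18 × 0.07 = 0.0126
  Plant A: 0.26 × 0.175 = 0.0455
  Plant F: 0.26 × 0.092 = 0.02392
  Plant D: 0.1 × 0.095 = 0.0095
Normalizing constant = 0.09645.
P(Plant E | flawed) = 0.00153/0.09645 ≈ 0.016
P(Plant B | flawed) = 0.0034/0.09645 ≈ 0.035
P(Plant C | flawed) = 0.0126/0.09645 ≈ 0.131
P(Plant A | flawed) = 0.0455/0.09645 ≈ 0.472
P(Plant F | flawed) = 0.02392/0.09645 ≈ 0.248
P(Plant D | flawed) = 0.0095/0.09645 ≈ 0.098

Plant E 0.016, Plant B 0.035, Plant C 0.131, Plant A 0.472, Plant F 0.248, Plant D 0.098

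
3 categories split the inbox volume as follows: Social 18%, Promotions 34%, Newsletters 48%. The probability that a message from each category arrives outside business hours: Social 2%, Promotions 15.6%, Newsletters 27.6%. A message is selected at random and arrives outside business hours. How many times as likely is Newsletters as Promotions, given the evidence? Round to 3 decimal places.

2.498

Compute prior × likelihood for every hypothesis:
  Social: 0.18 × 0.02 = 0.0036
  Promotions: 0.34 × 0.156 = 0.05304
  Newsletters: 0.48 × 0.276 = 0.13248
Sum = 0.18912.
The ratio is 0.13248 / 0.05304 (the normalizer cancels) = 2.498.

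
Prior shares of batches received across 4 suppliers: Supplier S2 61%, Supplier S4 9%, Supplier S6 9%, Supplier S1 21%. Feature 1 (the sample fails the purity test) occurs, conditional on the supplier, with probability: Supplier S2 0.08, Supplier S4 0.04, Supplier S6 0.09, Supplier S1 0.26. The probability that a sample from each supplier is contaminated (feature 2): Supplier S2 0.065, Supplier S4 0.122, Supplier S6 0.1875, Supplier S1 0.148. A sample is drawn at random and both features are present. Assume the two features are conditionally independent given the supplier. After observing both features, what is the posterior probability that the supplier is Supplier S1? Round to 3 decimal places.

Compute prior × likelihood for every hypothesis:
  Supplier S2: 0.61 × 0.08 × 0.065 = 0.003172
  Supplier S4: 0.09 × 0.04 × 0.122 = 0.0004392
  Supplier S6: 0.09 × 0.09 × 0.1875 = 0.00151875
  Supplier S1: 0.21 × 0.26 × 0.148 = 0.0080808
Normalizing constant = 0.01321075.
P(Supplier S1 | evidence) = 0.0080808 / 0.01321075 ≈ 0.612.

0.612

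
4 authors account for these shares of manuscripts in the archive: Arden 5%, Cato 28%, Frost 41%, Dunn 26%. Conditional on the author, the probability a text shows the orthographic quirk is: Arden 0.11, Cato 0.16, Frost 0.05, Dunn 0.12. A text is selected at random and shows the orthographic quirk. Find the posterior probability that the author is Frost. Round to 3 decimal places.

0.201

Unnormalized posteriors (prior × likelihood):
  Arden: 0.05 × 0.11 = 0.0055
  Cato: 0.28 × 0.16 = 0.0448
  Frost: 0.41 × 0.05 = 0.0205
  Dunn: 0.26 × 0.12 = 0.0312
Sum = 0.102.
P(Frost | evidence) = 0.0205 / 0.102 ≈ 0.201.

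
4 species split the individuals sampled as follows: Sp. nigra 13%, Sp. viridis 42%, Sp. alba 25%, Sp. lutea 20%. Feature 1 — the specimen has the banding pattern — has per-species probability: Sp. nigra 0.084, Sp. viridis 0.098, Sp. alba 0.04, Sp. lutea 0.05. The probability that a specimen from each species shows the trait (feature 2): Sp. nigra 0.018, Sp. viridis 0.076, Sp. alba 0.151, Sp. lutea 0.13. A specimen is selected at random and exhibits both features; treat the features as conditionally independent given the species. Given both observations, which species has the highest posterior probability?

Sp. viridis

By Bayes' rule, posterior ∝ prior × likelihood:
  Sp. nigra: 0.13 × 0.084 × 0.018 = 0.00019656
  Sp. viridis: 0.42 × 0.098 × 0.076 = 0.00312816
  Sp. alba: 0.25 × 0.04 × 0.151 = 0.00151
  Sp. lutea: 0.2 × 0.05 × 0.13 = 0.0013
Normalizing constant = 0.00613472.
Largest term belongs to Sp. viridis, so Sp. viridis is most probable.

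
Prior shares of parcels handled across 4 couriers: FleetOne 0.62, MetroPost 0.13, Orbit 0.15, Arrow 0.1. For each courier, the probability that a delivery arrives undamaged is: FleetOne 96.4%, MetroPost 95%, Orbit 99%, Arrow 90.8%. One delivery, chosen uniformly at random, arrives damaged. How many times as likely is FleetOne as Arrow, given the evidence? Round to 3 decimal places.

2.426

Taking complements, P(damaged | each) = FleetOne 0.036, MetroPost 0.05, Orbit 0.01, Arrow 0.092.
By Bayes' rule, posterior ∝ prior × likelihood:
  FleetOne: 0.62 × 0.036 = 0.02232
  MetroPost: 0.13 × 0.05 = 0.0065
  Orbit: 0.15 × 0.01 = 0.0015
  Arrow: 0.1 × 0.092 = 0.0092
Total = 0.03952.
The ratio is 0.02232 / 0.0092 (the normalizer cancels) = 2.426.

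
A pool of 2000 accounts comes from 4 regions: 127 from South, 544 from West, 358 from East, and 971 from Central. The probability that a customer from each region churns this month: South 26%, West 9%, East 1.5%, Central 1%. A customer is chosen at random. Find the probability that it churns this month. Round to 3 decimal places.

0.049

Compute prior × likelihood for every hypothesis:
  South: 0.0635 × 0.26 = 0.01651
  West: 0.272 × 0.09 = 0.02448
  East: 0.179 × 0.015 = 0.002685
  Central: 0.4855 × 0.01 = 0.004855
P(churn) = 0.01651 + 0.02448 + 0.002685 + 0.004855 = 0.04853 → 0.049.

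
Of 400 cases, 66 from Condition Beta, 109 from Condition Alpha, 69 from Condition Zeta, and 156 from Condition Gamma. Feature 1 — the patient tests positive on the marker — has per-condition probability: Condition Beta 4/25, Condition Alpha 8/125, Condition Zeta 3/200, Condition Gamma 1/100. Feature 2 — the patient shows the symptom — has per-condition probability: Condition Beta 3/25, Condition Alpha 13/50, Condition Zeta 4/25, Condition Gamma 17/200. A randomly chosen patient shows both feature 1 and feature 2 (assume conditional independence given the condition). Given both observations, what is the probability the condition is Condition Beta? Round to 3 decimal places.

Compute prior × likelihood for every hypothesis:
  Condition Beta: 0.165 × 0.16 × 0.12 = 0.003168
  Condition Alpha: 0.2725 × 0.064 × 0.26 = 0.0045344
  Condition Zeta: 0.1725 × 0.015 × 0.16 = 0.000414
  Condition Gamma: 0.39 × 0.01 × 0.085 = 0.0003315
Sum = 0.0084479.
P(Condition Beta | evidence) = 0.003168 / 0.0084479 ≈ 0.375.

0.375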